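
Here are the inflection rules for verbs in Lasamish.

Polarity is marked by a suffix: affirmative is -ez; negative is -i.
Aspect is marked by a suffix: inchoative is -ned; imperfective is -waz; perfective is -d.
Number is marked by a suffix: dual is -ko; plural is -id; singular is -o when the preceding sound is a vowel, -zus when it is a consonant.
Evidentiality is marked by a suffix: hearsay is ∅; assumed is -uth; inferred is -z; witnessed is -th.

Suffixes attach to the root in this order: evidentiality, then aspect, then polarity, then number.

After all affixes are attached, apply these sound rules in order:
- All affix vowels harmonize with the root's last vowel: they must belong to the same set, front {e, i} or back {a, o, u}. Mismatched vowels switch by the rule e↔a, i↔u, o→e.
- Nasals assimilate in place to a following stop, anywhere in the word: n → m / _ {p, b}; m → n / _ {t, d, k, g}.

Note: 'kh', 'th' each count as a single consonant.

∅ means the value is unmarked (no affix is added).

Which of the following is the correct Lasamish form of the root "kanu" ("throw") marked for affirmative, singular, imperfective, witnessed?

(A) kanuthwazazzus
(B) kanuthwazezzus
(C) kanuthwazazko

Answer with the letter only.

A

Attach evidentiality witnessed -th → kanuth.
Attach aspect imperfective -waz → kanuthwaz.
Attach polarity affirmative -ez → kanuthwazez.
Attach number singular -zus (after consonant 'z') → kanuthwazezzus.
Apply vowel harmony: kanuthwazezzus → kanuthwazazzus.
Nasal assimilation: no change.
So the correct form is kanuthwazazzus, option (A).
(C) kanuthwazazko is wrong: it uses dual instead of singular for number.
(B) kanuthwazezzus is wrong: it fails to apply the sound rule(s).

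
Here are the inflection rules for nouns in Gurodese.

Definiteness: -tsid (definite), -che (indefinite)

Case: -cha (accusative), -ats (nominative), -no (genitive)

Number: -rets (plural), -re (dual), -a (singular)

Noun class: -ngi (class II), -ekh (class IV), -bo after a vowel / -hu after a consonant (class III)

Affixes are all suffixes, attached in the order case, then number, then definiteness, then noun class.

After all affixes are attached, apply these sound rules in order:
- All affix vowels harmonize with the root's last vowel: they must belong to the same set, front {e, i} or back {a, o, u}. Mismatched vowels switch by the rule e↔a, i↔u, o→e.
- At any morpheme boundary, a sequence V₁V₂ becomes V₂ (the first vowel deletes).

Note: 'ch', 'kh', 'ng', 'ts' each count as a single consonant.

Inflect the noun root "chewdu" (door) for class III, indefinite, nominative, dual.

Attach case nominative -ats → chewduats.
Attach number dual -re → chewduatsre.
Attach definiteness indefinite -che → chewduatsreche.
Attach noun class class III -bo (after vowel 'e') → chewduatsrechebo.
Apply vowel harmony: chewduatsrechebo → chewduatsrachabo.
Apply vowel deletion: chewduatsrachabo → chewdatsrachabo.

chewdatsrachabo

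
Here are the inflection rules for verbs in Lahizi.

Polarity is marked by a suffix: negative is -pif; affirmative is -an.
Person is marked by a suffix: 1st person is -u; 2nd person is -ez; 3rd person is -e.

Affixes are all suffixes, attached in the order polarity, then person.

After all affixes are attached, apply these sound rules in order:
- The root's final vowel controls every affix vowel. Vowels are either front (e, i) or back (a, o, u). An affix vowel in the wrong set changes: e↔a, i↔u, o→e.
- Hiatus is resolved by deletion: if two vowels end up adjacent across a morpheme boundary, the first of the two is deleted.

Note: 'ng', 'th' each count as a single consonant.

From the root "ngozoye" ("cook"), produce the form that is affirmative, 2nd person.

ngozoyenez

Attach polarity affirmative -an → ngozoyean.
Attach person 2nd person -ez → ngozoyeanez.
Apply vowel harmony: ngozoyeanez → ngozoyeenez.
Apply vowel deletion: ngozoyeenez → ngozoyenez.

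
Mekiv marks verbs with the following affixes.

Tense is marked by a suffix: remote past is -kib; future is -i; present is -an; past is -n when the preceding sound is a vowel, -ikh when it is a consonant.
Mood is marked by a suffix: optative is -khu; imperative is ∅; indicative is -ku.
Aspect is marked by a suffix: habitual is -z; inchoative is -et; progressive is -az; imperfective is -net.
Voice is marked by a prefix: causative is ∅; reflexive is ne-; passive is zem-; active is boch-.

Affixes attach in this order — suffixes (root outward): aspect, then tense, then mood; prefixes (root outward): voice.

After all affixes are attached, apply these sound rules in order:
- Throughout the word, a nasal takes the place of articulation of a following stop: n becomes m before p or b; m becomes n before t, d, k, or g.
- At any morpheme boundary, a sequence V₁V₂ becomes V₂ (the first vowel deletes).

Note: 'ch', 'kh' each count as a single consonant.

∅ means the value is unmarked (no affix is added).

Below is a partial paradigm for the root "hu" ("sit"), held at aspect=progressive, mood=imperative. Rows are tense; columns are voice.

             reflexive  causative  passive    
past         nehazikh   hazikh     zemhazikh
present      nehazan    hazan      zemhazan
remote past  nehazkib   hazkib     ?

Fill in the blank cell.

zemhazkib

Attach aspect progressive -az → huaz.
Attach tense remote past -kib → huazkib.
mood = imperative: zero marking, form stays huazkib.
Attach voice passive zem- → zemhuazkib.
Nasal assimilation: no change.
Apply vowel deletion: zemhuazkib → zemhazkib.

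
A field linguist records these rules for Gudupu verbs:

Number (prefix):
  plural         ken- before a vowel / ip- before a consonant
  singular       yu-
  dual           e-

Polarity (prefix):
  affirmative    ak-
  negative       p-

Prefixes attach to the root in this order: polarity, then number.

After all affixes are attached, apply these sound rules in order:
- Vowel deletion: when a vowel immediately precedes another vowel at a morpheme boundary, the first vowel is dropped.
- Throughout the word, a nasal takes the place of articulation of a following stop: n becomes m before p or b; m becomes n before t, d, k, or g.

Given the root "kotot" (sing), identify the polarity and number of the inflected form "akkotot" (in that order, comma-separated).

affirmative, dual

Segment: e-ak-kotot.
polarity: ak- → affirmative.
number: e- → dual.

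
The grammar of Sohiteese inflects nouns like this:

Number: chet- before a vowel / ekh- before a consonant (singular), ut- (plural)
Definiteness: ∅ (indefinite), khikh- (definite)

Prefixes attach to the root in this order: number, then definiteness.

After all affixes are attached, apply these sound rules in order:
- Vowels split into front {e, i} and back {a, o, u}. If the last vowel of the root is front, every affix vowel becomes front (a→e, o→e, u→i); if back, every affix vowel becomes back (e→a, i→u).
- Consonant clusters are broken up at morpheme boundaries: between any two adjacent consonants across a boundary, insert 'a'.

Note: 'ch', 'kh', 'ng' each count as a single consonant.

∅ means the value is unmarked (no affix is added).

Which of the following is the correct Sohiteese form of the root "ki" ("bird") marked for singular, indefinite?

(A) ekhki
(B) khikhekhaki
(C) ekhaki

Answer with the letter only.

C

Attach number singular ekh- (before consonant 'k') → ekhki.
definiteness = indefinite: zero marking, form stays ekhki.
Vowel harmony: no change.
Apply epenthesis: ekhki → ekhaki.
So the correct form is ekhaki, option (C).
(B) khikhekhaki is wrong: it uses definite instead of indefinite for definiteness.
(A) ekhki is wrong: it fails to apply the sound rule(s).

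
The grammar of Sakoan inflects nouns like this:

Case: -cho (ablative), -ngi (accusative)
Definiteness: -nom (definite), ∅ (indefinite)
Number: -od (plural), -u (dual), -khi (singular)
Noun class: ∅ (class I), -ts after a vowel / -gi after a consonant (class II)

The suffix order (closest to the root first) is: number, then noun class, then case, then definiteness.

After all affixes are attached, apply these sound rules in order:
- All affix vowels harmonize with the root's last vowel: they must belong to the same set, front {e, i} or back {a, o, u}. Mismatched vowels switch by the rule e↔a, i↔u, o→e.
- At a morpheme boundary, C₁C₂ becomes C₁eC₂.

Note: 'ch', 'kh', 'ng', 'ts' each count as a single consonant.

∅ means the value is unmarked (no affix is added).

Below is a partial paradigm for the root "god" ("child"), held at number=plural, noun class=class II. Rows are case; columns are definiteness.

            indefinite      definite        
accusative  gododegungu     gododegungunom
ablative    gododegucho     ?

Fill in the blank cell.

Attach number plural -od → godod.
Attach noun class class II -gi (after consonant 'd') → gododgi.
Attach case ablative -cho → gododgicho.
Attach definiteness definite -nom → gododgichonom.
Apply vowel harmony: gododgichonom → gododguchonom.
Apply epenthesis: gododguchonom → gododeguchonom.

gododeguchonom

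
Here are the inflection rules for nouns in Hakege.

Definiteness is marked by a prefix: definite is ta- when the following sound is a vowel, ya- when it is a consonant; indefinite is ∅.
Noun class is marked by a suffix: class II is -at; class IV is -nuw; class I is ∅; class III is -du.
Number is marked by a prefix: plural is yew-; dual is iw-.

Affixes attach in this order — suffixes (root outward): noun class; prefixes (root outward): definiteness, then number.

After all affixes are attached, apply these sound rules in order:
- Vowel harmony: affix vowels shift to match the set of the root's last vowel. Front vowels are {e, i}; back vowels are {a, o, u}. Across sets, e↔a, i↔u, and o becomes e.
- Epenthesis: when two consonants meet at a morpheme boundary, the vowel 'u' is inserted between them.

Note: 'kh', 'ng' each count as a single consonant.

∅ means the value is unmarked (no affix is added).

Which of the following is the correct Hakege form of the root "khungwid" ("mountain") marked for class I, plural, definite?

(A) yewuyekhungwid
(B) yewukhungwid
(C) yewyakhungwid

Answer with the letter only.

Attach definiteness definite ya- (before consonant 'kh') → yakhungwid.
noun class = class I: zero marking, form stays yakhungwid.
Attach number plural yew- → yewyakhungwid.
Apply vowel harmony: yewyakhungwid → yewyekhungwid.
Apply epenthesis: yewyekhungwid → yewuyekhungwid.
So the correct form is yewuyekhungwid, option (A).
(B) yewukhungwid is wrong: it uses indefinite instead of definite for definiteness.
(C) yewyakhungwid is wrong: it fails to apply the sound rule(s).

A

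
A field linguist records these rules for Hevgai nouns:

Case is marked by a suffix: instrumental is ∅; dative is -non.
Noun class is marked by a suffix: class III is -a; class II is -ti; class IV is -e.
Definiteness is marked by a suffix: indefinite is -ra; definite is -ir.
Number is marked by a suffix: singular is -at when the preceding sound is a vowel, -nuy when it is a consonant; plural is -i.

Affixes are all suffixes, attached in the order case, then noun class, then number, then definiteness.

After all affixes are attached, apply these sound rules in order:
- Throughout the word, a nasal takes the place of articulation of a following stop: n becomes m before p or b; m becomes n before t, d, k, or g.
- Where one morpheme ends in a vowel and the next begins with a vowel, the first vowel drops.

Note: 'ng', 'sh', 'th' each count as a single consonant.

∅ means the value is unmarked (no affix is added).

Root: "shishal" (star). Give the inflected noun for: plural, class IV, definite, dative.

shishalnonir

Attach case dative -non → shishalnon.
Attach noun class class IV -e → shishalnone.
Attach number plural -i → shishalnonei.
Attach definiteness definite -ir → shishalnoneiir.
Nasal assimilation: no change.
Apply vowel deletion: shishalnoneiir → shishalnonir.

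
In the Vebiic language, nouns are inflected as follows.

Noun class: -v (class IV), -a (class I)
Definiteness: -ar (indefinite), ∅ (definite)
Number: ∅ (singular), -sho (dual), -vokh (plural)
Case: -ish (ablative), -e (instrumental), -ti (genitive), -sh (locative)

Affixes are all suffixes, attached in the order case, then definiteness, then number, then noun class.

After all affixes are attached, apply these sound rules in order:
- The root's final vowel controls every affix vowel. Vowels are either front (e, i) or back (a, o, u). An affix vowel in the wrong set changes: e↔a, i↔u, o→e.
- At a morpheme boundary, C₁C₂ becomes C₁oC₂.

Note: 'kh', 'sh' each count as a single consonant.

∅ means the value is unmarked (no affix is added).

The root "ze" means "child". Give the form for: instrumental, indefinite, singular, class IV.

zeeerov

Attach case instrumental -e → zee.
Attach definiteness indefinite -ar → zeear.
number = singular: zero marking, form stays zeear.
Attach noun class class IV -v → zeearv.
Apply vowel harmony: zeearv → zeeerv.
Apply epenthesis: zeeerv → zeeerov.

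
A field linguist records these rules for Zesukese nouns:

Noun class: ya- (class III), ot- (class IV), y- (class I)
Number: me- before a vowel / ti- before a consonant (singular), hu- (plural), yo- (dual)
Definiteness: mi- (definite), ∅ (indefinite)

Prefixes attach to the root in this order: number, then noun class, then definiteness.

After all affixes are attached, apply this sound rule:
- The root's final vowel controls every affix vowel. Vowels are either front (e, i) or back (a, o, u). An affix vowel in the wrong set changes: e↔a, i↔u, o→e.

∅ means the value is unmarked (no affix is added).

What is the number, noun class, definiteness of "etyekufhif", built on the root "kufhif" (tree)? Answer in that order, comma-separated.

Segment: ot-yo-kufhif.
number: yo- → dual.
noun class: ot- → class IV.
definiteness: ∅ → indefinite.

dual, class IV, indefinite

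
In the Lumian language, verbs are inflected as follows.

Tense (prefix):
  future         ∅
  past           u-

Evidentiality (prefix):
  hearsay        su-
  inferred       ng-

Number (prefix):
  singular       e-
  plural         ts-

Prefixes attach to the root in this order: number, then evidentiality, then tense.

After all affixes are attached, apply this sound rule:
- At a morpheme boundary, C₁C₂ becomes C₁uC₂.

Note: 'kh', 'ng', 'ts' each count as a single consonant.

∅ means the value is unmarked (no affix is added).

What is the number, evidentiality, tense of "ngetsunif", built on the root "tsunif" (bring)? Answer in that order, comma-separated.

singular, inferred, future

Segment: ng-e-tsunif.
number: e- → singular.
evidentiality: ng- → inferred.
tense: ∅ → future.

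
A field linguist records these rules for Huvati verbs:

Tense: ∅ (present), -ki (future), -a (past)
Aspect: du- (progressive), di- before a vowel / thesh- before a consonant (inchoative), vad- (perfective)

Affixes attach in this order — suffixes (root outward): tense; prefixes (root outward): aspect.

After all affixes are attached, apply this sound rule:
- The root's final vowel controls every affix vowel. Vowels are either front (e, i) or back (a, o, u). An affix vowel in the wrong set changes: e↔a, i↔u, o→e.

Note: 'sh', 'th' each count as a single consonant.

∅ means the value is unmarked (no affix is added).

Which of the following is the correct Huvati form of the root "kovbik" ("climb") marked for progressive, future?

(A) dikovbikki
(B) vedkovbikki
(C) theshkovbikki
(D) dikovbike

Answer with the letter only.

A

Attach aspect progressive du- → dukovbik.
Attach tense future -ki → dukovbikki.
Apply vowel harmony: dukovbikki → dikovbikki.
So the correct form is dikovbikki, option (A).
(D) dikovbike is wrong: it uses past instead of future for tense.
(B) vedkovbikki is wrong: it uses perfective instead of progressive for aspect.
(C) theshkovbikki is wrong: it uses inchoative instead of progressive for aspect.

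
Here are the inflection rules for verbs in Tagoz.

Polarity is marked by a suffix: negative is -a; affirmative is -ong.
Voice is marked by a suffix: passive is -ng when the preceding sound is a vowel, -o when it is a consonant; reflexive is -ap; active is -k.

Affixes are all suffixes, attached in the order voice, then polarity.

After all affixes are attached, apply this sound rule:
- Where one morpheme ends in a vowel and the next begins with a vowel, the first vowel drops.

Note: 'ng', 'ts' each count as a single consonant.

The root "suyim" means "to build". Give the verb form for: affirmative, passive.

Attach voice passive -o (after consonant 'm') → suyimo.
Attach polarity affirmative -ong → suyimoong.
Apply vowel deletion: suyimoong → suyimong.

suyimong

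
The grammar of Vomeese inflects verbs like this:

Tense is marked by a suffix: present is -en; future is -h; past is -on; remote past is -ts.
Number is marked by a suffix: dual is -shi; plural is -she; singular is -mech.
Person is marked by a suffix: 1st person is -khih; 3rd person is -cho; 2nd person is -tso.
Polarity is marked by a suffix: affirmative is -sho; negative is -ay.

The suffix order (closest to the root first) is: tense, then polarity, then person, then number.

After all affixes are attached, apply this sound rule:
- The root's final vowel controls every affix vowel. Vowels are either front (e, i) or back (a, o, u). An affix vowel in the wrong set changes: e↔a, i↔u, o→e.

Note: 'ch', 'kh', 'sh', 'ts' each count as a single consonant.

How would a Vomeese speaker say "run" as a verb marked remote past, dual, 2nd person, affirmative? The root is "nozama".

Attach tense remote past -ts → nozamats.
Attach polarity affirmative -sho → nozamatssho.
Attach person 2nd person -tso → nozamatsshotso.
Attach number dual -shi → nozamatsshotsoshi.
Apply vowel harmony: nozamatsshotsoshi → nozamatsshotsoshu.

nozamatsshotsoshu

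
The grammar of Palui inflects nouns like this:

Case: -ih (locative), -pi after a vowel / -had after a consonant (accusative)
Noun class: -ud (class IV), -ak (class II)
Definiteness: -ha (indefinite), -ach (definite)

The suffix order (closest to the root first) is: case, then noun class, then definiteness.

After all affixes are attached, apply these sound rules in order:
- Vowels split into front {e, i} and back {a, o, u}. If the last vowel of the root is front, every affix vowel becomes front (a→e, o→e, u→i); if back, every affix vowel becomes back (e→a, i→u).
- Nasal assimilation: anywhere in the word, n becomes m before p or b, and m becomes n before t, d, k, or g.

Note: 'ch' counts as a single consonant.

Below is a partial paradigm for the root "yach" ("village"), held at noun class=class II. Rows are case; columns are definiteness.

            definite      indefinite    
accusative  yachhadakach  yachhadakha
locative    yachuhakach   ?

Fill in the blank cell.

yachuhakha

Attach case locative -ih → yachih.
Attach noun class class II -ak → yachihak.
Attach definiteness indefinite -ha → yachihakha.
Apply vowel harmony: yachihakha → yachuhakha.
Nasal assimilation: no change.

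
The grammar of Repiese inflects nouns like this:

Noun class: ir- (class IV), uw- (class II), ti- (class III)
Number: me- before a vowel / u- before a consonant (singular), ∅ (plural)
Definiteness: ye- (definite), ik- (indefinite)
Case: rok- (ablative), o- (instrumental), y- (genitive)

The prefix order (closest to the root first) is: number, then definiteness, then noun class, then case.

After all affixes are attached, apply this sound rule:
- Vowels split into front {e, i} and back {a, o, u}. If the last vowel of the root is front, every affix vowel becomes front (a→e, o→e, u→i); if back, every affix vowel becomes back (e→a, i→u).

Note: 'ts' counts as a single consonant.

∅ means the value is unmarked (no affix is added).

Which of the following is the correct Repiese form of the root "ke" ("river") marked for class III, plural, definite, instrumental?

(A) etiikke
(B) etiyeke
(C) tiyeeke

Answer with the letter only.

number = plural: zero marking, form stays ke.
Attach definiteness definite ye- → yeke.
Attach noun class class III ti- → tiyeke.
Attach case instrumental o- → otiyeke.
Apply vowel harmony: otiyeke → etiyeke.
So the correct form is etiyeke, option (B).
(C) tiyeeke is wrong: it has the affixes in the wrong order.
(A) etiikke is wrong: it uses indefinite instead of definite for definiteness.

B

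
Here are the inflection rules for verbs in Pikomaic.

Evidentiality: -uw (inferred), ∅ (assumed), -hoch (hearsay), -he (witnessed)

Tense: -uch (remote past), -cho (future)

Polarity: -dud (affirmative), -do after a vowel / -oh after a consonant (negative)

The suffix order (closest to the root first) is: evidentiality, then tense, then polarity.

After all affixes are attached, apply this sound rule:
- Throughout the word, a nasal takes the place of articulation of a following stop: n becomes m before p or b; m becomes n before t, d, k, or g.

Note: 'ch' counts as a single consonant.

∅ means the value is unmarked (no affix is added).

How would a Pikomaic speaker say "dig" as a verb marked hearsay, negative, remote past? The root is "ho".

Attach evidentiality hearsay -hoch → hohoch.
Attach tense remote past -uch → hohochuch.
Attach polarity negative -oh (after consonant 'ch') → hohochuchoh.
Nasal assimilation: no change.

hohochuchoh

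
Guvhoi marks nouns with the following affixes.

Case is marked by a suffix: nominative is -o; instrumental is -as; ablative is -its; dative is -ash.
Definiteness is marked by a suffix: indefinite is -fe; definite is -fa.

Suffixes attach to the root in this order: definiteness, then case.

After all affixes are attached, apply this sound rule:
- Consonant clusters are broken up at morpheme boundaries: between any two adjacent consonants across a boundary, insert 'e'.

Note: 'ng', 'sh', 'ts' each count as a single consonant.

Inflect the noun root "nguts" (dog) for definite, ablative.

ngutsefaits

Attach definiteness definite -fa → ngutsfa.
Attach case ablative -its → ngutsfaits.
Apply epenthesis: ngutsfaits → ngutsefaits.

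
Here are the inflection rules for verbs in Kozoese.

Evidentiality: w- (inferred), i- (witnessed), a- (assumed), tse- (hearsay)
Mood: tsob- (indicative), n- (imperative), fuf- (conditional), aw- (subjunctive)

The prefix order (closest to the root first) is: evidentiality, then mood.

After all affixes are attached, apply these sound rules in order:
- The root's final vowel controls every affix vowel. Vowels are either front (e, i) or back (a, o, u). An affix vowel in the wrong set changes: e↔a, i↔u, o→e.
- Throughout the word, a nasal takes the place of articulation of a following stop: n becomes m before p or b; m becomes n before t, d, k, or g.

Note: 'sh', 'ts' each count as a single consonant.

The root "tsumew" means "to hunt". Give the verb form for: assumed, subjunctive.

ewetsumew

Attach evidentiality assumed a- → atsumew.
Attach mood subjunctive aw- → awatsumew.
Apply vowel harmony: awatsumew → ewetsumew.
Nasal assimilation: no change.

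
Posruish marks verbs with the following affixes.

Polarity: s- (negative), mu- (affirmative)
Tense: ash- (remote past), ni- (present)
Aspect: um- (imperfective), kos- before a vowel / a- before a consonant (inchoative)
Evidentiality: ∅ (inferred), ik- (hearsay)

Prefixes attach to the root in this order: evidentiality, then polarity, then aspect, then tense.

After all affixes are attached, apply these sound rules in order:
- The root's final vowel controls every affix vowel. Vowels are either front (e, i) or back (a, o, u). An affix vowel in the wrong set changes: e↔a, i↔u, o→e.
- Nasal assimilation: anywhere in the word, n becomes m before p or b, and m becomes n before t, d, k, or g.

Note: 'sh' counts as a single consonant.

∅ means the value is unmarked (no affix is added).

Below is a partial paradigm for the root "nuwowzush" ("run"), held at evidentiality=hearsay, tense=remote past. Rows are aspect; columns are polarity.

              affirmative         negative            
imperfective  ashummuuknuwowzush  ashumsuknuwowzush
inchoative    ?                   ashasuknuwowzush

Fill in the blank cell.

ashamuuknuwowzush

Attach evidentiality hearsay ik- → iknuwowzush.
Attach polarity affirmative mu- → muiknuwowzush.
Attach aspect inchoative a- (before consonant 'm') → amuiknuwowzush.
Attach tense remote past ash- → ashamuiknuwowzush.
Apply vowel harmony: ashamuiknuwowzush → ashamuuknuwowzush.
Nasal assimilation: no change.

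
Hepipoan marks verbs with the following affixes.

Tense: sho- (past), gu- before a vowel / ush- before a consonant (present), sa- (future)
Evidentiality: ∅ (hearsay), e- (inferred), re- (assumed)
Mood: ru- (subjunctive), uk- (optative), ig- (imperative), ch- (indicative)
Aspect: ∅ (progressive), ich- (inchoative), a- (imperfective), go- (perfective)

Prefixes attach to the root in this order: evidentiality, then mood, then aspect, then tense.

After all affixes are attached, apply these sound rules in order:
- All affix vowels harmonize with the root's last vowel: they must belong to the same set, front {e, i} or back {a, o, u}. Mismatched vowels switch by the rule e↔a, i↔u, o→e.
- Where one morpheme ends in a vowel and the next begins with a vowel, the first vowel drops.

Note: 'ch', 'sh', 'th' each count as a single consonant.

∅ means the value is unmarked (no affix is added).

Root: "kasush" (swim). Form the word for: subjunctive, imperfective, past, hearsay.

sharukasush

evidentiality = hearsay: zero marking, form stays kasush.
Attach mood subjunctive ru- → rukasush.
Attach aspect imperfective a- → arukasush.
Attach tense past sho- → shoarukasush.
Vowel harmony: no change.
Apply vowel deletion: shoarukasush → sharukasush.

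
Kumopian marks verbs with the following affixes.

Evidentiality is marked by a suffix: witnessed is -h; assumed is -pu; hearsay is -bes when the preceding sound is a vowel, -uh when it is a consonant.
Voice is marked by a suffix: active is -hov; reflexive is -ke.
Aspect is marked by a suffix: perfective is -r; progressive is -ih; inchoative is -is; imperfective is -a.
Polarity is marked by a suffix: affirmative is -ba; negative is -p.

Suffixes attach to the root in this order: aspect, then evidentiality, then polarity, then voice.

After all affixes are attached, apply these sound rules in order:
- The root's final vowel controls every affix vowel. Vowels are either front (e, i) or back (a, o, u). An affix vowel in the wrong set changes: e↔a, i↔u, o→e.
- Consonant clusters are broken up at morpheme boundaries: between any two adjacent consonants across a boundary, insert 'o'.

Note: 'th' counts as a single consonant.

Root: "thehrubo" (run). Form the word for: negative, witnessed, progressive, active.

thehrubouhohopohov

Attach aspect progressive -ih → thehruboih.
Attach evidentiality witnessed -h → thehruboihh.
Attach polarity negative -p → thehruboihhp.
Attach voice active -hov → thehruboihhphov.
Apply vowel harmony: thehruboihhphov → thehrubouhhphov.
Apply epenthesis: thehrubouhhphov → thehrubouhohopohov.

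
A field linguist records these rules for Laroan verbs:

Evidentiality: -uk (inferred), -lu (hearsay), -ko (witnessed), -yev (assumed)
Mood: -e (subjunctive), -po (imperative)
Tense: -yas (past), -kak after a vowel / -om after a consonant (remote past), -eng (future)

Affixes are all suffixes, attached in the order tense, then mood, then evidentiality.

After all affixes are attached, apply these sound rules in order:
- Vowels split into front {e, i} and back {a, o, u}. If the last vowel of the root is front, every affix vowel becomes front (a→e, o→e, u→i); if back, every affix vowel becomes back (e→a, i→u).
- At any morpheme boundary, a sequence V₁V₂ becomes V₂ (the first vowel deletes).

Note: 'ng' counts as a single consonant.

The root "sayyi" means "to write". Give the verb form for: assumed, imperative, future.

sayyengpeyev

Attach tense future -eng → sayyieng.
Attach mood imperative -po → sayyiengpo.
Attach evidentiality assumed -yev → sayyiengpoyev.
Apply vowel harmony: sayyiengpoyev → sayyiengpeyev.
Apply vowel deletion: sayyiengpeyev → sayyengpeyev.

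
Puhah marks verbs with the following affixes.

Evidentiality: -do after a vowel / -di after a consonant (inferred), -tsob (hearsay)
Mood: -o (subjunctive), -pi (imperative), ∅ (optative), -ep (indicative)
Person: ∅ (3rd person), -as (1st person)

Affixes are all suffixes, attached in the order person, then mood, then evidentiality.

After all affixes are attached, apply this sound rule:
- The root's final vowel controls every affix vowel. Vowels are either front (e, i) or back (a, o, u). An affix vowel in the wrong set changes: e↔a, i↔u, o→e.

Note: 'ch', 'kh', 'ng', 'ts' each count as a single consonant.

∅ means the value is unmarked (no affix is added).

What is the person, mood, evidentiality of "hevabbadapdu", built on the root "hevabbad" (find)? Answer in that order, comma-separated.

Segment: hevabbad-ep-di.
person: ∅ → 3rd person.
mood: -ep → indicative.
evidentiality: -do/di → inferred.

3rd person, indicative, inferred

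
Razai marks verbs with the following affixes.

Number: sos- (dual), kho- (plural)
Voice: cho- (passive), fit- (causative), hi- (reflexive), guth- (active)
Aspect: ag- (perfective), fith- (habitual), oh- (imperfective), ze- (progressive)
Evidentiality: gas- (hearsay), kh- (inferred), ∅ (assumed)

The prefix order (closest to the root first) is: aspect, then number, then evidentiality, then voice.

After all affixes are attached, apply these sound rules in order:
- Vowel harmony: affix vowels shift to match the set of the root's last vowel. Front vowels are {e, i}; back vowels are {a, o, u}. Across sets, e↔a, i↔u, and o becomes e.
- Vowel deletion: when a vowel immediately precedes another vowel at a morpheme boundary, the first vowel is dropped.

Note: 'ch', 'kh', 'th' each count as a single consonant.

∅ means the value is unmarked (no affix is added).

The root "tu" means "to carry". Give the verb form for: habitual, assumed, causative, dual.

futsosfuthtu

Attach aspect habitual fith- → fithtu.
Attach number dual sos- → sosfithtu.
evidentiality = assumed: zero marking, form stays sosfithtu.
Attach voice causative fit- → fitsosfithtu.
Apply vowel harmony: fitsosfithtu → futsosfuthtu.
Vowel deletion: no change.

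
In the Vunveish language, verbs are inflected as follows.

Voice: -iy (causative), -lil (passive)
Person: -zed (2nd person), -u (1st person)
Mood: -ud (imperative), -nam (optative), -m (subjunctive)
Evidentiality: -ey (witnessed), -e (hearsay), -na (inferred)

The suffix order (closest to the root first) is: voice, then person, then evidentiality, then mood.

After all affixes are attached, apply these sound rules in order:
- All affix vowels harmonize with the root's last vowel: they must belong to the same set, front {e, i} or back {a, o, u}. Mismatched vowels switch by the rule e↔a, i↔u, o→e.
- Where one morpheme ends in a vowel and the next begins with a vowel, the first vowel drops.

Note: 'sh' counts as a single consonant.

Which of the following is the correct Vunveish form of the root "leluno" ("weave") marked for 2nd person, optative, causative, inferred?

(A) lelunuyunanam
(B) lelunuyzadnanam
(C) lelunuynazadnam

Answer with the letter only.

Attach voice causative -iy → lelunoiy.
Attach person 2nd person -zed → lelunoiyzed.
Attach evidentiality inferred -na → lelunoiyzedna.
Attach mood optative -nam → lelunoiyzednanam.
Apply vowel harmony: lelunoiyzednanam → lelunouyzadnanam.
Apply vowel deletion: lelunouyzadnanam → lelunuyzadnanam.
So the correct form is lelunuyzadnanam, option (B).
(A) lelunuyunanam is wrong: it uses 1st person instead of 2nd person for person.
(C) lelunuynazadnam is wrong: it has the affixes in the wrong order.

B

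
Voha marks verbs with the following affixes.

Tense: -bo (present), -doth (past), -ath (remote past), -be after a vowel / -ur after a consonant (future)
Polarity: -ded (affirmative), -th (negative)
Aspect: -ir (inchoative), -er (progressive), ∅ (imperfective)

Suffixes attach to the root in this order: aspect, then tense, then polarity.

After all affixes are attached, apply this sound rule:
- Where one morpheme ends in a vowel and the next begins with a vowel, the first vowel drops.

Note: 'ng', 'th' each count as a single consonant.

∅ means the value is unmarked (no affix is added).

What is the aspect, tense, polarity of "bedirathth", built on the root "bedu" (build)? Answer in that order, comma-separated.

Segment: bedu-ir-ath-th.
aspect: -ir → inchoative.
tense: -ath → remote past.
polarity: -th → negative.

inchoative, remote past, negative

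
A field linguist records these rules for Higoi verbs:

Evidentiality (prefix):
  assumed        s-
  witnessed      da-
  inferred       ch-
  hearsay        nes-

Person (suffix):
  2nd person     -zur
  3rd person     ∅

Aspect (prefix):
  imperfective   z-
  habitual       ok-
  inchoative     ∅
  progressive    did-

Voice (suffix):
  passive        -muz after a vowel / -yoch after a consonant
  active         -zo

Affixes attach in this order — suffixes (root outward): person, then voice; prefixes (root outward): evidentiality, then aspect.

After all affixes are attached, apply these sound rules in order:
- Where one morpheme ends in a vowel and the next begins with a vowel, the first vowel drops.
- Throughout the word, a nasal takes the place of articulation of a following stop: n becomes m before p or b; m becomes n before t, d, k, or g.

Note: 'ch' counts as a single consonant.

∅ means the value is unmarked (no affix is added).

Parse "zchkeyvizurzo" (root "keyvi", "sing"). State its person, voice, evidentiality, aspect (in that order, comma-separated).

Segment: z-ch-keyvi-zur-zo.
person: -zur → 2nd person.
voice: -zo → active.
evidentiality: ch- → inferred.
aspect: z- → imperfective.

2nd person, active, inferred, imperfective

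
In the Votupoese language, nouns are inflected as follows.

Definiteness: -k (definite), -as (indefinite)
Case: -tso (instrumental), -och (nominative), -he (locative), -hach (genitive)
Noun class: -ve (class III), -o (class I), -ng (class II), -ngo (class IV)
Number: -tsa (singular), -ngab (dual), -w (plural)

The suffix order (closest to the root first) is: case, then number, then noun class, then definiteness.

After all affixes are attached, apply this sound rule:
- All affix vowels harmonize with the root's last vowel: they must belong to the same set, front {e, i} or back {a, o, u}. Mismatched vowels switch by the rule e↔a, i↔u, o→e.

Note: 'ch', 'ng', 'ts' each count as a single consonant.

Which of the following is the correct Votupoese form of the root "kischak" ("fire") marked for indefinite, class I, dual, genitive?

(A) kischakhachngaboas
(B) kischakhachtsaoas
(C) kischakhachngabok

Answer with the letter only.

Attach case genitive -hach → kischakhach.
Attach number dual -ngab → kischakhachngab.
Attach noun class class I -o → kischakhachngabo.
Attach definiteness indefinite -as → kischakhachngaboas.
Vowel harmony: no change.
So the correct form is kischakhachngaboas, option (A).
(B) kischakhachtsaoas is wrong: it uses singular instead of dual for number.
(C) kischakhachngabok is wrong: it uses definite instead of indefinite for definiteness.

A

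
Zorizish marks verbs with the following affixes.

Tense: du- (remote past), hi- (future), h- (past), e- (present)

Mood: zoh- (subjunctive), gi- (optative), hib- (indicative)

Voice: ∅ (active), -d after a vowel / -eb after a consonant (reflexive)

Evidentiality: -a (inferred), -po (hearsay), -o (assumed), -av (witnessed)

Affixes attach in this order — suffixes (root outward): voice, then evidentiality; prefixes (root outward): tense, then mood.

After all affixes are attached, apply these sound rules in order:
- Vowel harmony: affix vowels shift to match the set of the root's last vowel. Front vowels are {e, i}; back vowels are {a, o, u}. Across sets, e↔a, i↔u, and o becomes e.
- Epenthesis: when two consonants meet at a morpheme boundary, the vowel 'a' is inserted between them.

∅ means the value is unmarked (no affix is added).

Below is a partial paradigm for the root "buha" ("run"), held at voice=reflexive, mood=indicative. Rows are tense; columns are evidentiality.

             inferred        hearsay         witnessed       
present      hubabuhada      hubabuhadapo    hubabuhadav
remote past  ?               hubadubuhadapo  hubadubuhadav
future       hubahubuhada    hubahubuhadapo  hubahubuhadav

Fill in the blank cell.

Attach voice reflexive -d (after vowel 'a') → buhad.
Attach tense remote past du- → dubuhad.
Attach mood indicative hib- → hibdubuhad.
Attach evidentiality inferred -a → hibdubuhada.
Apply vowel harmony: hibdubuhada → hubdubuhada.
Apply epenthesis: hubdubuhada → hubadubuhada.

hubadubuhada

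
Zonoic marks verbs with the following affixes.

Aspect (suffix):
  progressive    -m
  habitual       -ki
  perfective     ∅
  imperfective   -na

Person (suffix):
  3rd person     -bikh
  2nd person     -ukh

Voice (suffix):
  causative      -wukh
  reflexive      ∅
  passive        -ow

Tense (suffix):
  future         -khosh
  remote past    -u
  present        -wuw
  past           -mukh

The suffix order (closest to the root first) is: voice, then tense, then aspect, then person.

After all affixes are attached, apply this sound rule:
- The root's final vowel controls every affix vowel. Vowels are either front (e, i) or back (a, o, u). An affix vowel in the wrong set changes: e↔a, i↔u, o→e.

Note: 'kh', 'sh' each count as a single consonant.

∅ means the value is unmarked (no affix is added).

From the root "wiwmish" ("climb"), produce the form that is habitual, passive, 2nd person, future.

Attach voice passive -ow → wiwmishow.
Attach tense future -khosh → wiwmishowkhosh.
Attach aspect habitual -ki → wiwmishowkhoshki.
Attach person 2nd person -ukh → wiwmishowkhoshkiukh.
Apply vowel harmony: wiwmishowkhoshkiukh → wiwmishewkheshkiikh.

wiwmishewkheshkiikh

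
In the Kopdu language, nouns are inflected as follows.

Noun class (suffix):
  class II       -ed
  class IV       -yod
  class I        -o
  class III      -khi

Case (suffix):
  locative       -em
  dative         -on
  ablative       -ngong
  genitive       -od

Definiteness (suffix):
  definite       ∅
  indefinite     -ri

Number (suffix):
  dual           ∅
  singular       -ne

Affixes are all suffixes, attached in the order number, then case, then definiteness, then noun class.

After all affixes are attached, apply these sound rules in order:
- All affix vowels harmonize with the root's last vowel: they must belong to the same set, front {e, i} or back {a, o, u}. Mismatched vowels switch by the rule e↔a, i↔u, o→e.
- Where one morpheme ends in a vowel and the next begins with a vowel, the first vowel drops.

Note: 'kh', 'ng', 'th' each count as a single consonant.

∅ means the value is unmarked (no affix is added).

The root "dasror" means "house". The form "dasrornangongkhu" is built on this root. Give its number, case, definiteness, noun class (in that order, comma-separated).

singular, ablative, definite, class III

Segment: dasror-ne-ngong-khi.
number: -ne → singular.
case: -ngong → ablative.
definiteness: ∅ → definite.
noun class: -khi → class III.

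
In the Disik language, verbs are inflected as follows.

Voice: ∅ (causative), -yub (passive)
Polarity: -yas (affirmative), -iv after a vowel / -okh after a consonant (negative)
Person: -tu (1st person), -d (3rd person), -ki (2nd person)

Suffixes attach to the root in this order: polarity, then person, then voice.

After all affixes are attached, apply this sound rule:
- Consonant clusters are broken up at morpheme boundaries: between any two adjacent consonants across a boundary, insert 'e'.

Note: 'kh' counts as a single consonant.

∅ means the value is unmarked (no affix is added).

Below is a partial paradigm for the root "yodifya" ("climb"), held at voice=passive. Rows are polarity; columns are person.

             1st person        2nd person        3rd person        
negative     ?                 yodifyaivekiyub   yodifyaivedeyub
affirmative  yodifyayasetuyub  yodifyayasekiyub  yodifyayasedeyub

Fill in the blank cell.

Attach polarity negative -iv (after vowel 'a') → yodifyaiv.
Attach person 1st person -tu → yodifyaivtu.
Attach voice passive -yub → yodifyaivtuyub.
Apply epenthesis: yodifyaivtuyub → yodifyaivetuyub.

yodifyaivetuyub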